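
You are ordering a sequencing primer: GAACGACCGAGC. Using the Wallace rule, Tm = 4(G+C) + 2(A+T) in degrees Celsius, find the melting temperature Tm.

G=4, C=4, T=0, A=4
AT pairs contribute 4, GC pairs contribute 8.
Tm = 2(4) + 4(8) = 8 + 32 = 40°C

40°C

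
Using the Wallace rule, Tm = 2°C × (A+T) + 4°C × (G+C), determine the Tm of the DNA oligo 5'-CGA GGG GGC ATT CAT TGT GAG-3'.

Counting bases: C=3, G=9, T=5, A=4
AT pairs contribute 9, GC pairs contribute 12.
Tm = 2×9 + 4×12 = 66°C

66°C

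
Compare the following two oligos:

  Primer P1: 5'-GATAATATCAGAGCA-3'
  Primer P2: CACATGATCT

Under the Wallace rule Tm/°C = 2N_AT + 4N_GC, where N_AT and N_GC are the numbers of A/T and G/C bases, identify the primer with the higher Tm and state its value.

Primer P1, 40°C

Primer P1: A+T=10, G+C=5 → Tm = 2(10)+4(5) = 40°C
Primer P2: A+T=6, G+C=4 → Tm = 2(6)+4(4) = 28°C
40°C vs 28°C → primer P1 is higher.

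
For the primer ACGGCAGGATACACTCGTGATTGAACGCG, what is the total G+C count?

16

Counting bases: C=7, G=9, A=8, T=5
Total G or C: 9 + 7 = 16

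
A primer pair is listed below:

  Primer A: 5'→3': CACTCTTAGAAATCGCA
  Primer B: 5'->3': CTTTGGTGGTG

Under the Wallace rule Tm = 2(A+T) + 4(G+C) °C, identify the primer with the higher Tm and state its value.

Primer A: A+T=10, G+C=7 → Tm = 2(10)+4(7) = 48°C
Primer B: A+T=5, G+C=6 → Tm = 2(5)+4(6) = 34°C
48°C vs 34°C → primer A is higher.

Primer A, 48°C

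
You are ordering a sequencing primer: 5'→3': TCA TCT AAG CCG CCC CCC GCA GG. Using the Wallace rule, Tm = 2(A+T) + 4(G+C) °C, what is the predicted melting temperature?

78°C

Base counts: C=11, T=3, A=4, G=5
A+T = 7, G+C = 16
Tm = 2×7 + 4×16 = 78°C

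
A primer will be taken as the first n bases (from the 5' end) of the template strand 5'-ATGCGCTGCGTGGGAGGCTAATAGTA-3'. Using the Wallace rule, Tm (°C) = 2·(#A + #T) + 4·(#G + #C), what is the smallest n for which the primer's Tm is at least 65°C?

First 19 bases: ATGCGCTGCGTGGGAGGCT → Tm = 64°C (< 65°C)
First 20 bases: ATGCGCTGCGTGGGAGGCTA → Tm = 66°C (≥ 65°C)
Since every base adds ≥2°C, Tm only increases with n, so the threshold is first crossed at n = 20.

n = 20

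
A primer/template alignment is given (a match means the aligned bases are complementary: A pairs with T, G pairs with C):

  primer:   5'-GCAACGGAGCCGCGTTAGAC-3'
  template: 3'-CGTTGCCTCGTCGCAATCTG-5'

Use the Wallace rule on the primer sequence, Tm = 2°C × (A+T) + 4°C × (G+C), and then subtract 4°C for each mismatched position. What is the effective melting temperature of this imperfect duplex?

62°C

Primer base counts: A=5, T=2, G=7, C=6 → A+T=7, G+C=13
Perfect-match Tm = 2(7) + 4(13) = 14 + 52 = 66°C
Mismatches (positions where the bases are not complementary): 1 (at position 11)
Effective Tm = 66 − 1×4 = 66 − 4 = 62°C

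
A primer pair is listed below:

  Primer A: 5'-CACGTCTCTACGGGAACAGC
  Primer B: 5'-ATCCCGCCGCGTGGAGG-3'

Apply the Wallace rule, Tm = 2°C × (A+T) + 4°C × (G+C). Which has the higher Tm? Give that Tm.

Primer A, 64°C

Primer A: A+T=8, G+C=12 → Tm = 2(8)+4(12) = 64°C
Primer B: A+T=4, G+C=13 → Tm = 2(4)+4(13) = 60°C
64°C vs 60°C → primer A is higher.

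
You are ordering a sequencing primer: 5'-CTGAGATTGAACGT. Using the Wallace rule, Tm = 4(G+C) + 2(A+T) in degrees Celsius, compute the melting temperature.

40°C

C=2, A=4, T=4, G=4
A+T = 8, G+C = 6
Tm = 2(8) + 4(6) = 16 + 24 = 40°C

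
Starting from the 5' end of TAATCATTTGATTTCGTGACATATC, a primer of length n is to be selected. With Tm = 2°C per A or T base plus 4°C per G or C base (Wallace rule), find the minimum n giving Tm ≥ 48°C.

n = 19

First 18 bases: TAATCATTTGATTTCGTG → Tm = 46°C (< 48°C)
First 19 bases: TAATCATTTGATTTCGTGA → Tm = 48°C (≥ 48°C)
Each additional base adds 2°C (A/T) or 4°C (G/C), so Tm is non-decreasing in n; n = 19 is the first length to reach 48°C.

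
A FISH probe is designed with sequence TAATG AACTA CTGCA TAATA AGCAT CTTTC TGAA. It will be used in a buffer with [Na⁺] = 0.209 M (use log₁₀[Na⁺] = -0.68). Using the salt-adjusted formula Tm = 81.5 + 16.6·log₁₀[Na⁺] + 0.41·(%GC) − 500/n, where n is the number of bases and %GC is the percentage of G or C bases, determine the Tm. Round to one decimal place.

67.6°C

Length n = 34. Scanning the sequence gives C=6, A=13, G=4, T=11.
G+C = 10, so %GC = 10/34 × 100 = 29.412%
Salt term: 16.6 × (-0.68) = -11.288
GC term: 0.41 × 29.412 = 12.059; length term: −500/34 = −14.706
Tm = 81.5 + (-11.288) + 12.059 − 14.706 = 67.565 → 67.6°C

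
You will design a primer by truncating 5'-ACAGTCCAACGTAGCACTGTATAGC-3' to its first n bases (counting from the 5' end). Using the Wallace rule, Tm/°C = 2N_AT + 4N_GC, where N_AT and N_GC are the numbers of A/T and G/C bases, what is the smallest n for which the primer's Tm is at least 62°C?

First 20 bases: ACAGTCCAACGTAGCACTGT → Tm = 60°C (< 62°C)
First 21 bases: ACAGTCCAACGTAGCACTGTA → Tm = 62°C (≥ 62°C)
Each additional base adds 2°C (A/T) or 4°C (G/C), so Tm is non-decreasing in n; n = 21 is the first length to reach 62°C.

n = 21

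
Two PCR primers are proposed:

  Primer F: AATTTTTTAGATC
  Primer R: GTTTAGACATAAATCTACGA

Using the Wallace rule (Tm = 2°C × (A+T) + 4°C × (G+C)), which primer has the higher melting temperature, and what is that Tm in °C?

Primer F: A+T=11, G+C=2 → Tm = 2(11)+4(2) = 30°C
Primer R: A+T=14, G+C=6 → Tm = 2(14)+4(6) = 52°C
30°C vs 52°C → primer R is higher.

Primer R, 52°C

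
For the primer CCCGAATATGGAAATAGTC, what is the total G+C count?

8

Base counts: A=7, T=4, C=4, G=4
Total G or C: 4 + 4 = 8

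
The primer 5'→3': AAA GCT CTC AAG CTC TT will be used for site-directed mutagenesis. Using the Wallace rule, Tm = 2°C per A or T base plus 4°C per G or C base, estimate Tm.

48°C

Counting bases: T=5, C=5, G=2, A=5
So N_AT = 10 and N_GC = 7.
Tm = 2(10) + 4(7) = 20 + 28 = 48°C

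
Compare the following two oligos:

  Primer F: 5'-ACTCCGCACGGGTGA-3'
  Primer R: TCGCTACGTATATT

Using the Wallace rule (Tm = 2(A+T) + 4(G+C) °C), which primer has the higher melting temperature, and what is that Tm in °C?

Primer F, 50°C

Primer F: A+T=5, G+C=10 → Tm = 2(5)+4(10) = 50°C
Primer R: A+T=9, G+C=5 → Tm = 2(9)+4(5) = 38°C
50°C vs 38°C → primer F is higher.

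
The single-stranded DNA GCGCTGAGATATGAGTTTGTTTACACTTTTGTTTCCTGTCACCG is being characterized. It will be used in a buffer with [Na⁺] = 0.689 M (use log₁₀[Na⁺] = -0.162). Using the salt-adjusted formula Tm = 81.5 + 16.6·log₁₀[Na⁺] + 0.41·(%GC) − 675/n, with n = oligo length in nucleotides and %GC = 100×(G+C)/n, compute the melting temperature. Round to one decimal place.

81.2°C

Length n = 44. C=9, G=10, T=18, A=7
G+C = 19, so %GC = 19/44 × 100 = 43.182%
Salt term: 16.6 × (-0.162) = -2.689
GC term: 0.41 × 43.182 = 17.705; length term: −675/44 = −15.341
Tm = 81.5 + (-2.689) + 17.705 − 15.341 = 81.175 → 81.2°C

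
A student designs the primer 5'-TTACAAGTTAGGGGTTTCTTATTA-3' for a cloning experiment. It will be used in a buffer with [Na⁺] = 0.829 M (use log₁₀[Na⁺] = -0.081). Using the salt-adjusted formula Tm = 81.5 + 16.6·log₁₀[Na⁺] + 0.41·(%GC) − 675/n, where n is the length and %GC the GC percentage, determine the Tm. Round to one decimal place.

64.0°C

Length n = 24. Base counts: T=11, C=2, A=6, G=5
G+C = 7, so %GC = 7/24 × 100 = 29.167%
Salt term: 16.6 × (-0.081) = -1.345
GC term: 0.41 × 29.167 = 11.958; length term: −675/24 = −28.125
Tm = 81.5 + (-1.345) + 11.958 − 28.125 = 63.988 → 64.0°C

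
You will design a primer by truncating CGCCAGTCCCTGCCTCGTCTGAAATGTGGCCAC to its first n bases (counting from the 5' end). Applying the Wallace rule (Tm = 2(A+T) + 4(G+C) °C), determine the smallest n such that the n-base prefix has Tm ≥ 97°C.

First 29 bases: CGCCAGTCCCTGCCTCGTCTGAAATGTGG → Tm = 94°C (< 97°C)
First 30 bases: CGCCAGTCCCTGCCTCGTCTGAAATGTGGC → Tm = 98°C (≥ 97°C)
Each additional base adds 2°C (A/T) or 4°C (G/C), so Tm is non-decreasing in n; n = 30 is the first length to reach 97°C.

n = 30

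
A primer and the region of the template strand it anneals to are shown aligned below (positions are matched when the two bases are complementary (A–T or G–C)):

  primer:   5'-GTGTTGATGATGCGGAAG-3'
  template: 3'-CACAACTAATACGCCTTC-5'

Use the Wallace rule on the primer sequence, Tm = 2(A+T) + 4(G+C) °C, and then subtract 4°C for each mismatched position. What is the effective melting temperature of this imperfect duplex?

Primer base counts: A=4, T=5, G=8, C=1 → A+T=9, G+C=9
Perfect-match Tm = 2(9) + 4(9) = 18 + 36 = 54°C
Mismatches (positions where the bases are not complementary): 1 (at position 9)
Effective Tm = 54 − 1×4 = 54 − 4 = 50°C

50°C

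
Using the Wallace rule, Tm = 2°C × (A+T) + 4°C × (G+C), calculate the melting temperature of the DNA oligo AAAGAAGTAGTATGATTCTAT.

52°C

T=7, G=4, A=9, C=1
AT pairs contribute 16, GC pairs contribute 5.
Tm = 2×16 + 4×5 = 52°C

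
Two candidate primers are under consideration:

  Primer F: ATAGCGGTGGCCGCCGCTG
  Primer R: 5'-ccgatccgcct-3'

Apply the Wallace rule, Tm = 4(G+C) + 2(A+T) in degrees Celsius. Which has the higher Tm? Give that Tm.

Primer F, 66°C

Primer F: A+T=5, G+C=14 → Tm = 2(5)+4(14) = 66°C
Primer R: A+T=3, G+C=8 → Tm = 2(3)+4(8) = 38°C
66°C vs 38°C → primer F is higher.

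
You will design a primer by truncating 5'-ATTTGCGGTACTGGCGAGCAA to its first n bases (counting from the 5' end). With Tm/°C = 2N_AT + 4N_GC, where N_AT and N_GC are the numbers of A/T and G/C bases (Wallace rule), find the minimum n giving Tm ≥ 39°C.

n = 14

First 13 bases: ATTTGCGGTACTG → Tm = 38°C (< 39°C)
First 14 bases: ATTTGCGGTACTGG → Tm = 42°C (≥ 39°C)
Since every base adds ≥2°C, Tm only increases with n, so the threshold is first crossed at n = 14.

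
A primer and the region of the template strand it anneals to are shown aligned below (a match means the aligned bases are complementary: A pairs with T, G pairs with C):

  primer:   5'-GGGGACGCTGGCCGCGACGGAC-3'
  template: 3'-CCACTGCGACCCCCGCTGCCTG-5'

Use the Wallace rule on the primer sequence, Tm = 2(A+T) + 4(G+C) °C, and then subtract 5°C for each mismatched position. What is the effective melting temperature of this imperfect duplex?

65°C

Primer base counts: A=3, T=1, G=11, C=7 → A+T=4, G+C=18
Perfect-match Tm = 2(4) + 4(18) = 8 + 72 = 80°C
Mismatches (positions where the bases are not complementary): 3 (at positions 3, 12, 13)
Effective Tm = 80 − 3×5 = 80 − 15 = 65°C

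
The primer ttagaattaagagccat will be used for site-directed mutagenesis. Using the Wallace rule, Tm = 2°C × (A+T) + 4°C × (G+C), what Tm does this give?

Scanning the sequence gives G=3, T=5, C=2, A=7.
So N_AT = 12 and N_GC = 5.
Tm = 2×12 + 4×5 = 44°C

44°C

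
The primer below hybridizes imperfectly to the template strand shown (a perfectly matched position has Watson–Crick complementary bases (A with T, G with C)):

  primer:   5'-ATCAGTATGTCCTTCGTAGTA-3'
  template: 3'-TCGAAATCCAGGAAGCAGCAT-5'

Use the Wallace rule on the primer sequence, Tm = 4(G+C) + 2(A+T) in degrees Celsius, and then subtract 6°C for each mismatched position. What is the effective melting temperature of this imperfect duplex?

Primer base counts: A=5, T=8, G=4, C=4 → A+T=13, G+C=8
Perfect-match Tm = 2(13) + 4(8) = 26 + 32 = 58°C
Mismatches (positions where the bases are not complementary): 5 (at positions 2, 4, 5, 8, 18)
Effective Tm = 58 − 5×6 = 58 − 30 = 28°C

28°C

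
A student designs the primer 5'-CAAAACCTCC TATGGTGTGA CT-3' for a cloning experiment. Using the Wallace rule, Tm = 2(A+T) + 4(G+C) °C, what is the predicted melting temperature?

64°C

Counting bases: C=6, T=6, A=6, G=4
So N_AT = 12 and N_GC = 10.
Tm = 4·10 + 2·12 = 40 + 24 = 64°C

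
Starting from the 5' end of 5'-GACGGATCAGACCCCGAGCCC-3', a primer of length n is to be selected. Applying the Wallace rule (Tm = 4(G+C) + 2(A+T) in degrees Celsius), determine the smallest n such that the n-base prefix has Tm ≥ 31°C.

n = 10

First 9 bases: GACGGATCA → Tm = 28°C (< 31°C)
First 10 bases: GACGGATCAG → Tm = 32°C (≥ 31°C)
Each additional base adds 2°C (A/T) or 4°C (G/C), so Tm is non-decreasing in n; n = 10 is the first length to reach 31°C.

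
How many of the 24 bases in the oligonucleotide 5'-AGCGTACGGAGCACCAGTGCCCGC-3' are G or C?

A=5, T=2, C=9, G=8
Total G or C: 8 + 9 = 17

17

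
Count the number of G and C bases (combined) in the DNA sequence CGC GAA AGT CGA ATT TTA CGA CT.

A=7, T=6, C=5, G=5
Total G or C: 5 + 5 = 10

10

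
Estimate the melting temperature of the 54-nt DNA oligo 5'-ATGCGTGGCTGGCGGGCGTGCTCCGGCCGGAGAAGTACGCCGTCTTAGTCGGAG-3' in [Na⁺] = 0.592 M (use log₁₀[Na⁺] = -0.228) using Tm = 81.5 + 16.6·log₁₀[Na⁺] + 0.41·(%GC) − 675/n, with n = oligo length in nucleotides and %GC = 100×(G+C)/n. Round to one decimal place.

93.3°C

Length n = 54. Base counts: C=14, A=7, G=23, T=10
G+C = 37, so %GC = 37/54 × 100 = 68.519%
Salt term: 16.6 × (-0.228) = -3.785
GC term: 0.41 × 68.519 = 28.093; length term: −675/54 = −12.5
Tm = 81.5 + (-3.785) + 28.093 − 12.5 = 93.308 → 93.3°C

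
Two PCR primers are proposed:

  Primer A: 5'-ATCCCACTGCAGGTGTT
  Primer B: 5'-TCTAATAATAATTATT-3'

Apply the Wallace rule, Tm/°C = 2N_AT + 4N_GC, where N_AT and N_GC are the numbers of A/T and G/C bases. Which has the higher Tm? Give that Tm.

Primer A: A+T=8, G+C=9 → Tm = 2(8)+4(9) = 52°C
Primer B: A+T=15, G+C=1 → Tm = 2(15)+4(1) = 34°C
52°C vs 34°C → primer A is higher.

Primer A, 52°C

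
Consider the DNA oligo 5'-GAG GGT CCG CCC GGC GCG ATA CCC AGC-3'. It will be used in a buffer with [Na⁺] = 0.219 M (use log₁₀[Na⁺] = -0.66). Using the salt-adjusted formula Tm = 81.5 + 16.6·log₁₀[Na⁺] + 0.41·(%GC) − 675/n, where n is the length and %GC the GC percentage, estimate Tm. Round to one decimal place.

Length n = 27. Counting bases: A=4, T=2, G=10, C=11
G+C = 21, so %GC = 21/27 × 100 = 77.778%
Salt term: 16.6 × (-0.66) = -10.956
GC term: 0.41 × 77.778 = 31.889; length term: −675/27 = −25
Tm = 81.5 + (-10.956) + 31.889 − 25 = 77.433 → 77.4°C

77.4°C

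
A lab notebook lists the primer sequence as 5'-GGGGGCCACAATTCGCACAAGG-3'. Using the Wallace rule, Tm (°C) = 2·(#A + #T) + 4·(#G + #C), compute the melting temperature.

Counting bases: T=2, G=8, A=6, C=6
A+T = 8, G+C = 14
Tm = 2×8 + 4×14 = 72°C

72°C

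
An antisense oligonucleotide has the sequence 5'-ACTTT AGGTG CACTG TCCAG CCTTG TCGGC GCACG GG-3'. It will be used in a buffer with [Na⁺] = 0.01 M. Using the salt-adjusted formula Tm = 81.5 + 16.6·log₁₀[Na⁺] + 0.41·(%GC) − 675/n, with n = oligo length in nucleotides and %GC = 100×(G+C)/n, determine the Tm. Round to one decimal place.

Length n = 37. C=11, T=9, G=12, A=5
G+C = 23, so %GC = 23/37 × 100 = 62.162%
Salt term: 16.6 × (-2) = -33.2
GC term: 0.41 × 62.162 = 25.486; length term: −675/37 = −18.243
Tm = 81.5 + (-33.2) + 25.486 − 18.243 = 55.543 → 55.5°C

55.5°C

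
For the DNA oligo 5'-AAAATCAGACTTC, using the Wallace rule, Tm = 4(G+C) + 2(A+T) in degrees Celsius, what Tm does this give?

34°C

Base counts: C=3, A=6, G=1, T=3
A+T = 9, G+C = 4
Tm = 2(9) + 4(4) = 18 + 16 = 34°C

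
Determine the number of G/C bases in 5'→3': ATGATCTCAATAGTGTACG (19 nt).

7

Counting bases: T=6, C=3, A=6, G=4
Total G or C: 4 + 3 = 7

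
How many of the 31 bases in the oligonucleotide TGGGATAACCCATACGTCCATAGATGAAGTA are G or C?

13

Scanning the sequence gives C=6, T=7, G=7, A=11.
G+C = 7 + 6 = 13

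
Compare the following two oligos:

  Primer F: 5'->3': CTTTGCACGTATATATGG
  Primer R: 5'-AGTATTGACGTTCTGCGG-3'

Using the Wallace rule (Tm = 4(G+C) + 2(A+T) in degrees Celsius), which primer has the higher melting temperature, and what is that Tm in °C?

Primer F: A+T=11, G+C=7 → Tm = 2(11)+4(7) = 50°C
Primer R: A+T=9, G+C=9 → Tm = 2(9)+4(9) = 54°C
50°C vs 54°C → primer R is higher.

Primer R, 54°C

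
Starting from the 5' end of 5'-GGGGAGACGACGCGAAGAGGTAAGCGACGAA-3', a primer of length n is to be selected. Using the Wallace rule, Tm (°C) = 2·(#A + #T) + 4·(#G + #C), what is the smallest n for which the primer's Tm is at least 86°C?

First 25 bases: GGGGAGACGACGCGAAGAGGTAAGC → Tm = 82°C (< 86°C)
First 26 bases: GGGGAGACGACGCGAAGAGGTAAGCG → Tm = 86°C (≥ 86°C)
Each additional base adds 2°C (A/T) or 4°C (G/C), so Tm is non-decreasing in n; n = 26 is the first length to reach 86°C.

n = 26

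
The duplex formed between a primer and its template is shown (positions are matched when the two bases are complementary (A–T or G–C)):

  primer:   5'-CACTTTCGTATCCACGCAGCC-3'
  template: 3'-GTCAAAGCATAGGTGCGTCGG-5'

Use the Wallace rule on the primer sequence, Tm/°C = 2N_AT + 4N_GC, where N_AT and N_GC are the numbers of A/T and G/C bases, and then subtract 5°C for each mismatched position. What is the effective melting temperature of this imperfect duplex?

Primer base counts: A=4, T=5, G=3, C=9 → A+T=9, G+C=12
Perfect-match Tm = 2(9) + 4(12) = 18 + 48 = 66°C
Mismatches (positions where the bases are not complementary): 1 (at position 3)
Effective Tm = 66 − 1×5 = 66 − 5 = 61°C

61°C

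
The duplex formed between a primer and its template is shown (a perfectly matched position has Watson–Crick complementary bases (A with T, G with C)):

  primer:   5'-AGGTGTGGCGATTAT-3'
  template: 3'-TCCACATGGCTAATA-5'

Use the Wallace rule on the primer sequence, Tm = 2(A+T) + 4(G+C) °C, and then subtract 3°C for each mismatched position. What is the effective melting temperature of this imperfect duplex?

Primer base counts: A=3, T=5, G=6, C=1 → A+T=8, G+C=7
Perfect-match Tm = 2(8) + 4(7) = 16 + 28 = 44°C
Mismatches (positions where the bases are not complementary): 2 (at positions 7, 8)
Effective Tm = 44 − 2×3 = 44 − 6 = 38°C

38°C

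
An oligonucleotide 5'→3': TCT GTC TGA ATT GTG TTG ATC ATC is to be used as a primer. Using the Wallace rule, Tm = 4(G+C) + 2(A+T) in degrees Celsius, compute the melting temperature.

Counting bases: T=11, G=5, C=4, A=4
AT pairs contribute 15, GC pairs contribute 9.
Tm = 2(15) + 4(9) = 30 + 36 = 66°C

66°C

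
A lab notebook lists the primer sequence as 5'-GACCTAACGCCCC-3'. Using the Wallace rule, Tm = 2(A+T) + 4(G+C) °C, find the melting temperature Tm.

44°C

Scanning the sequence gives T=1, A=3, C=7, G=2.
So N_AT = 4 and N_GC = 9.
Tm = 4·9 + 2·4 = 36 + 8 = 44°C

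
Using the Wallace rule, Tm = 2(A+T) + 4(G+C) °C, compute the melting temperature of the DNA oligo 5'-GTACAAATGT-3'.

Counting bases: G=2, A=4, C=1, T=3
A+T = 7, G+C = 3
Tm = 4·3 + 2·7 = 12 + 14 = 26°C

26°C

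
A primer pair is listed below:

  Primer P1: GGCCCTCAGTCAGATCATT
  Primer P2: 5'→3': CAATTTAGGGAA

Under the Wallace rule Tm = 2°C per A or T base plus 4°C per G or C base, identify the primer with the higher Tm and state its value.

Primer P1: A+T=9, G+C=10 → Tm = 2(9)+4(10) = 58°C
Primer P2: A+T=8, G+C=4 → Tm = 2(8)+4(4) = 32°C
58°C vs 32°C → primer P1 is higher.

Primer P1, 58°C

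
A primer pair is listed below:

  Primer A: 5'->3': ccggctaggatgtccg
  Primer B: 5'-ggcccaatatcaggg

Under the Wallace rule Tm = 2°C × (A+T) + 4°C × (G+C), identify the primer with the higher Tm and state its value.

Primer A: A+T=5, G+C=11 → Tm = 2(5)+4(11) = 54°C
Primer B: A+T=6, G+C=9 → Tm = 2(6)+4(9) = 48°C
54°C vs 48°C → primer A is higher.

Primer A, 54°C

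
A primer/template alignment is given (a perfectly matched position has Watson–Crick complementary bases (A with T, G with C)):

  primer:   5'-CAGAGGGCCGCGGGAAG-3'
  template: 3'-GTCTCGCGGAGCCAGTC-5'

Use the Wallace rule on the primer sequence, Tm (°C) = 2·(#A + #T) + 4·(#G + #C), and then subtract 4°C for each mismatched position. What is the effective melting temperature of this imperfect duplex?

Primer base counts: A=4, T=0, G=9, C=4 → A+T=4, G+C=13
Perfect-match Tm = 2(4) + 4(13) = 8 + 52 = 60°C
Mismatches (positions where the bases are not complementary): 4 (at positions 6, 10, 14, 15)
Effective Tm = 60 − 4×4 = 60 − 16 = 44°C

44°C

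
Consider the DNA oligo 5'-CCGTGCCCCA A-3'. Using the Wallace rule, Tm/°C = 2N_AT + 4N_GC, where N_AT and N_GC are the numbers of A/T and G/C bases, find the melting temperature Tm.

Base counts: G=2, T=1, A=2, C=6
So N_AT = 3 and N_GC = 8.
Tm = 2(3) + 4(8) = 6 + 32 = 38°C

38°C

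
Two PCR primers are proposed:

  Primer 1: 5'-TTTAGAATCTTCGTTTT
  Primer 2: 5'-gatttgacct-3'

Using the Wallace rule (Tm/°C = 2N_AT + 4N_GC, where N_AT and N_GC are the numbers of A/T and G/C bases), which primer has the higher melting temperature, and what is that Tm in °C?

Primer 1: A+T=13, G+C=4 → Tm = 2(13)+4(4) = 42°C
Primer 2: A+T=6, G+C=4 → Tm = 2(6)+4(4) = 28°C
42°C vs 28°C → primer 1 is higher.

Primer 1, 42°C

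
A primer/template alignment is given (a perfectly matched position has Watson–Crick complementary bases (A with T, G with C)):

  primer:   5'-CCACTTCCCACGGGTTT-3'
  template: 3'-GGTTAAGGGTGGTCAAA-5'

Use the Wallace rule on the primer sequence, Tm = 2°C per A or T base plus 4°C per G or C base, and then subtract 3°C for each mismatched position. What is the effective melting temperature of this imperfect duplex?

45°C

Primer base counts: A=2, T=5, G=3, C=7 → A+T=7, G+C=10
Perfect-match Tm = 2(7) + 4(10) = 14 + 40 = 54°C
Mismatches (positions where the bases are not complementary): 3 (at positions 4, 12, 13)
Effective Tm = 54 − 3×3 = 54 − 9 = 45°C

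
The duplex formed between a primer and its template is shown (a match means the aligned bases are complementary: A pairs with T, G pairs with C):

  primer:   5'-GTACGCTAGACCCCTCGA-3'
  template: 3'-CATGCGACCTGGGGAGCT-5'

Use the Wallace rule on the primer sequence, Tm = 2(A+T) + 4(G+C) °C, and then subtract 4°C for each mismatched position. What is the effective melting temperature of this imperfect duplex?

Primer base counts: A=4, T=3, G=4, C=7 → A+T=7, G+C=11
Perfect-match Tm = 2(7) + 4(11) = 14 + 44 = 58°C
Mismatches (positions where the bases are not complementary): 1 (at position 8)
Effective Tm = 58 − 1×4 = 58 − 4 = 54°C

54°C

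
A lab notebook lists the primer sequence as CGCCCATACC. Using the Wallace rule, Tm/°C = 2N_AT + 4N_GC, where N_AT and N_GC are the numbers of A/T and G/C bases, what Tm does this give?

34°C

Counting bases: G=1, T=1, C=6, A=2
AT pairs contribute 3, GC pairs contribute 7.
Tm = 2(3) + 4(7) = 6 + 28 = 34°C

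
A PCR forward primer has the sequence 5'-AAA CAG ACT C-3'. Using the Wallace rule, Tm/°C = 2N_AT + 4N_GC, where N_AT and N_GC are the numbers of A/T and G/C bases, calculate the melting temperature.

Counting bases: C=3, A=5, T=1, G=1
So N_AT = 6 and N_GC = 4.
Tm = 4·4 + 2·6 = 16 + 12 = 28°C

28°C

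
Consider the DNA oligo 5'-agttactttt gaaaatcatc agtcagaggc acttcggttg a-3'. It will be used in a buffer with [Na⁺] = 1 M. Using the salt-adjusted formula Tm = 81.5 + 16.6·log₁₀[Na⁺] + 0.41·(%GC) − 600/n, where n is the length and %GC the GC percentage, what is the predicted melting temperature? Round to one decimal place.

82.9°C

Length n = 41. Base counts: A=12, C=7, T=13, G=9
G+C = 16, so %GC = 16/41 × 100 = 39.024%
Salt term: 16.6 × (0) = 0
GC term: 0.41 × 39.024 = 16; length term: −600/41 = −14.634
Tm = 81.5 + (0) + 16 − 14.634 = 82.866 → 82.9°C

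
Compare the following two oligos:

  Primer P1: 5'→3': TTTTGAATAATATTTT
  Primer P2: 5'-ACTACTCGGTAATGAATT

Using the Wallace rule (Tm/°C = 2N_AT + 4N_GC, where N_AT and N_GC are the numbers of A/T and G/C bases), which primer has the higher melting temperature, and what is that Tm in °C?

Primer P2, 48°C

Primer P1: A+T=15, G+C=1 → Tm = 2(15)+4(1) = 34°C
Primer P2: A+T=12, G+C=6 → Tm = 2(12)+4(6) = 48°C
34°C vs 48°C → primer P2 is higher.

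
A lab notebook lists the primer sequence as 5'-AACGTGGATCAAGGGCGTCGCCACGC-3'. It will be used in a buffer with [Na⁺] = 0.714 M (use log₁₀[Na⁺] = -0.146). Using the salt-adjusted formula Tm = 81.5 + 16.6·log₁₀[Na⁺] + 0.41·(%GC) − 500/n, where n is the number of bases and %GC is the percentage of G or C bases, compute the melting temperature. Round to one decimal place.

86.7°C

Length n = 26. Base counts: C=8, G=9, A=6, T=3
G+C = 17, so %GC = 17/26 × 100 = 65.385%
Salt term: 16.6 × (-0.146) = -2.424
GC term: 0.41 × 65.385 = 26.808; length term: −500/26 = −19.231
Tm = 81.5 + (-2.424) + 26.808 − 19.231 = 86.653 → 86.7°C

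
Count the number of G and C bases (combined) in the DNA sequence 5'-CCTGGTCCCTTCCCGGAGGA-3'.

Counting bases: A=2, C=8, G=6, T=4
Total G or C: 6 + 8 = 14

14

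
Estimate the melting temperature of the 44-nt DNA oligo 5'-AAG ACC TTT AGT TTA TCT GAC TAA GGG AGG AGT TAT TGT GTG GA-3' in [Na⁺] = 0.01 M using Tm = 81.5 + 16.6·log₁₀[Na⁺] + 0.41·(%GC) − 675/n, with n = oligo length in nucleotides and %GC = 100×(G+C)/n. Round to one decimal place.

Length n = 44. G=13, T=15, A=12, C=4
G+C = 17, so %GC = 17/44 × 100 = 38.636%
Salt term: 16.6 × (-2) = -33.2
GC term: 0.41 × 38.636 = 15.841; length term: −675/44 = −15.341
Tm = 81.5 + (-33.2) + 15.841 − 15.341 = 48.8 → 48.8°C

48.8°C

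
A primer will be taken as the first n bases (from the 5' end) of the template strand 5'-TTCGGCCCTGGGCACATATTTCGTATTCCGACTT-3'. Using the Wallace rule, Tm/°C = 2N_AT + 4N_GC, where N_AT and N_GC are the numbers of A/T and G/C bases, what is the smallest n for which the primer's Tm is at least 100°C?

First 32 bases: TTCGGCCCTGGGCACATATTTCGTATTCCGAC → Tm = 98°C (< 100°C)
First 33 bases: TTCGGCCCTGGGCACATATTTCGTATTCCGACT → Tm = 100°C (≥ 100°C)
Each additional base adds 2°C (A/T) or 4°C (G/C), so Tm is non-decreasing in n; n = 33 is the first length to reach 100°C.

n = 33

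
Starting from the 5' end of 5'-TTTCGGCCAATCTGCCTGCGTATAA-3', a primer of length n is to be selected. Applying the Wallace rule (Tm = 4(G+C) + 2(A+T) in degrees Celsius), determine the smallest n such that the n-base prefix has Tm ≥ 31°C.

n = 11

First 10 bases: TTTCGGCCAA → Tm = 30°C (< 31°C)
First 11 bases: TTTCGGCCAAT → Tm = 32°C (≥ 31°C)
Each additional base adds 2°C (A/T) or 4°C (G/C), so Tm is non-decreasing in n; n = 11 is the first length to reach 31°C.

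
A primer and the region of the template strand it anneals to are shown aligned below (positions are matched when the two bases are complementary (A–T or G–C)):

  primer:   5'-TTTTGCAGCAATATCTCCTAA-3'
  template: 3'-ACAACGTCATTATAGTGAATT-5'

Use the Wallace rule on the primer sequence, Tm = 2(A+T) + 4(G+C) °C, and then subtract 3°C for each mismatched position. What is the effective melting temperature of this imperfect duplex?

Primer base counts: A=6, T=8, G=2, C=5 → A+T=14, G+C=7
Perfect-match Tm = 2(14) + 4(7) = 28 + 28 = 56°C
Mismatches (positions where the bases are not complementary): 4 (at positions 2, 9, 16, 18)
Effective Tm = 56 − 4×3 = 56 − 12 = 44°C

44°C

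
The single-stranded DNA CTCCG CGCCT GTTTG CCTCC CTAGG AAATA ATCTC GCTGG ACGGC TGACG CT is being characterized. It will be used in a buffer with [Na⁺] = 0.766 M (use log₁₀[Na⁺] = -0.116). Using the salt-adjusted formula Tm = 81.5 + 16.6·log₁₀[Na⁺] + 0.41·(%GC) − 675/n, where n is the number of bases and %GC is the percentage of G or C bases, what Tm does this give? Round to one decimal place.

91.0°C

Length n = 52. Base counts: G=13, T=13, A=8, C=18
G+C = 31, so %GC = 31/52 × 100 = 59.615%
Salt term: 16.6 × (-0.116) = -1.926
GC term: 0.41 × 59.615 = 24.442; length term: −675/52 = −12.981
Tm = 81.5 + (-1.926) + 24.442 − 12.981 = 91.035 → 91.0°C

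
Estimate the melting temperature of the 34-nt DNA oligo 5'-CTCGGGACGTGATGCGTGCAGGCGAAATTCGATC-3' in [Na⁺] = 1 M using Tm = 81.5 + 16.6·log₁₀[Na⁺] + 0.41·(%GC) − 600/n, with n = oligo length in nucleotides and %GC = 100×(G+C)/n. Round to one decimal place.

88.0°C

Length n = 34. Counting bases: G=12, C=8, A=7, T=7
G+C = 20, so %GC = 20/34 × 100 = 58.824%
Salt term: 16.6 × (0) = 0
GC term: 0.41 × 58.824 = 24.118; length term: −600/34 = −17.647
Tm = 81.5 + (0) + 24.118 − 17.647 = 87.971 → 88.0°C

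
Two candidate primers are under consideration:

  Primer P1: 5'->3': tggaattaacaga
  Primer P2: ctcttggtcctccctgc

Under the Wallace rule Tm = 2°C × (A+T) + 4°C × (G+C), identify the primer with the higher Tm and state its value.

Primer P1: A+T=9, G+C=4 → Tm = 2(9)+4(4) = 34°C
Primer P2: A+T=6, G+C=11 → Tm = 2(6)+4(11) = 56°C
34°C vs 56°C → primer P2 is higher.

Primer P2, 56°C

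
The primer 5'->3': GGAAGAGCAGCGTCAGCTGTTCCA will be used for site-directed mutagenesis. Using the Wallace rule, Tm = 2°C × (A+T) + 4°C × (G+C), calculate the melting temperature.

Scanning the sequence gives C=6, G=8, T=4, A=6.
AT pairs contribute 10, GC pairs contribute 14.
Tm = 2(10) + 4(14) = 20 + 56 = 76°C

76°C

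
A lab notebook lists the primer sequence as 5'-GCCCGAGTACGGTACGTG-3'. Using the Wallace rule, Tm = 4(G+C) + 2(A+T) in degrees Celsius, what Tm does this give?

A=3, T=3, G=7, C=5
A+T = 6, G+C = 12
Tm = 4·12 + 2·6 = 48 + 12 = 60°C

60°C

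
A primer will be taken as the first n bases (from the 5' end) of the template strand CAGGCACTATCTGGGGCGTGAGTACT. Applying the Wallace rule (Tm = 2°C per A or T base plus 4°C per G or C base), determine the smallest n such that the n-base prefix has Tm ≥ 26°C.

First 7 bases: CAGGCAC → Tm = 24°C (< 26°C)
First 8 bases: CAGGCACT → Tm = 26°C (≥ 26°C)
Since every base adds ≥2°C, Tm only increases with n, so the threshold is first crossed at n = 8.

n = 8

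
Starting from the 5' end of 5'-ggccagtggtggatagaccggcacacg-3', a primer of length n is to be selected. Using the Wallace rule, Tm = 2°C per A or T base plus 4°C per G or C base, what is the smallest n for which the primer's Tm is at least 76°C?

First 22 bases: GGCCAGTGGTGGATAGACCGGC → Tm = 74°C (< 76°C)
First 23 bases: GGCCAGTGGTGGATAGACCGGCA → Tm = 76°C (≥ 76°C)
Each additional base adds 2°C (A/T) or 4°C (G/C), so Tm is non-decreasing in n; n = 23 is the first length to reach 76°C.

n = 23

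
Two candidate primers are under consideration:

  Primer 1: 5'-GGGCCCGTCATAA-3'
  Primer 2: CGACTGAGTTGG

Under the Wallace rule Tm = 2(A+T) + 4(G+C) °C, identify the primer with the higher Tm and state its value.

Primer 1: A+T=5, G+C=8 → Tm = 2(5)+4(8) = 42°C
Primer 2: A+T=5, G+C=7 → Tm = 2(5)+4(7) = 38°C
42°C vs 38°C → primer 1 is higher.

Primer 1, 42°C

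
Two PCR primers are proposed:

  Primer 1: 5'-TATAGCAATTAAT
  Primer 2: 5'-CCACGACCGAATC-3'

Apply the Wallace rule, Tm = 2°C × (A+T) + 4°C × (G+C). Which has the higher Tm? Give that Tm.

Primer 1: A+T=11, G+C=2 → Tm = 2(11)+4(2) = 30°C
Primer 2: A+T=5, G+C=8 → Tm = 2(5)+4(8) = 42°C
30°C vs 42°C → primer 2 is higher.

Primer 2, 42°C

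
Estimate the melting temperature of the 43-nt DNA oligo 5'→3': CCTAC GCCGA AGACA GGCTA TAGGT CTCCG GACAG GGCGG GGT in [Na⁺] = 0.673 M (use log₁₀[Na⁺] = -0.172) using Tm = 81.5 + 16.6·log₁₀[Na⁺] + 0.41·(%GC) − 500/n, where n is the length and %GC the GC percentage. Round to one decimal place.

93.7°C

Length n = 43. Counting bases: T=6, G=16, C=12, A=9
G+C = 28, so %GC = 28/43 × 100 = 65.116%
Salt term: 16.6 × (-0.172) = -2.855
GC term: 0.41 × 65.116 = 26.698; length term: −500/43 = −11.628
Tm = 81.5 + (-2.855) + 26.698 − 11.628 = 93.715 → 93.7°C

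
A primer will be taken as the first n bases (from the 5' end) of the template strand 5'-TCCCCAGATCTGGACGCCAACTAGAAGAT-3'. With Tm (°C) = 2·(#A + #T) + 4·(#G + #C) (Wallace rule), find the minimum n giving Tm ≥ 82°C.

n = 27

First 26 bases: TCCCCAGATCTGGACGCCAACTAGAA → Tm = 80°C (< 82°C)
First 27 bases: TCCCCAGATCTGGACGCCAACTAGAAG → Tm = 84°C (≥ 82°C)
Each additional base adds 2°C (A/T) or 4°C (G/C), so Tm is non-decreasing in n; n = 27 is the first length to reach 82°C.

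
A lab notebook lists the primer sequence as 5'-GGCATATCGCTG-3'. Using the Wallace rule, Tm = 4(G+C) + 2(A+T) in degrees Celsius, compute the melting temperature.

Scanning the sequence gives C=3, G=4, T=3, A=2.
AT pairs contribute 5, GC pairs contribute 7.
Tm = 2×5 + 4×7 = 38°C

38°C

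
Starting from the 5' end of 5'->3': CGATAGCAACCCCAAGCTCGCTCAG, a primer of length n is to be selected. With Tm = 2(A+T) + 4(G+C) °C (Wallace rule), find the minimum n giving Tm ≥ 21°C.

n = 7

First 6 bases: CGATAG → Tm = 18°C (< 21°C)
First 7 bases: CGATAGC → Tm = 22°C (≥ 21°C)
Since every base adds ≥2°C, Tm only increases with n, so the threshold is first crossed at n = 7.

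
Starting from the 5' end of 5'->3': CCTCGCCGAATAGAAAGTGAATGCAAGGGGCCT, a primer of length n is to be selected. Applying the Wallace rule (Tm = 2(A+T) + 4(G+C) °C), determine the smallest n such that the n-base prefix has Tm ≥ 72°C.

First 23 bases: CCTCGCCGAATAGAAAGTGAATG → Tm = 68°C (< 72°C)
First 24 bases: CCTCGCCGAATAGAAAGTGAATGC → Tm = 72°C (≥ 72°C)
Since every base adds ≥2°C, Tm only increases with n, so the threshold is first crossed at n = 24.

n = 24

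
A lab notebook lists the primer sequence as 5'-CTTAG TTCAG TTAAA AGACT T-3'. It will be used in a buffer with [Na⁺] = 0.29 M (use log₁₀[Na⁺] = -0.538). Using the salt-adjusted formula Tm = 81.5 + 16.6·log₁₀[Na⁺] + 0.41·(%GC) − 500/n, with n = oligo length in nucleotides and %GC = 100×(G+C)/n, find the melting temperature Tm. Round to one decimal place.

60.5°C

Length n = 21. Counting bases: A=7, G=3, T=8, C=3
G+C = 6, so %GC = 6/21 × 100 = 28.571%
Salt term: 16.6 × (-0.538) = -8.931
GC term: 0.41 × 28.571 = 11.714; length term: −500/21 = −23.81
Tm = 81.5 + (-8.931) + 11.714 − 23.81 = 60.473 → 60.5°C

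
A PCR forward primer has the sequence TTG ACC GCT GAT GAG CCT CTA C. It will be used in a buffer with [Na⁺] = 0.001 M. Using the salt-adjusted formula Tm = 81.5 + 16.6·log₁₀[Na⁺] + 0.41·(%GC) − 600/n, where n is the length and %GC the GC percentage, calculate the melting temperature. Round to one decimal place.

26.8°C

Length n = 22. Counting bases: A=4, C=7, T=6, G=5
G+C = 12, so %GC = 12/22 × 100 = 54.545%
Salt term: 16.6 × (-3) = -49.8
GC term: 0.41 × 54.545 = 22.363; length term: −600/22 = −27.273
Tm = 81.5 + (-49.8) + 22.363 − 27.273 = 26.79 → 26.8°C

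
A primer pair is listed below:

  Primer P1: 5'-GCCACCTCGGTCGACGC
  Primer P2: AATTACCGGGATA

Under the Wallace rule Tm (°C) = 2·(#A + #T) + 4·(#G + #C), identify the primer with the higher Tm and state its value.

Primer P1: A+T=4, G+C=13 → Tm = 2(4)+4(13) = 60°C
Primer P2: A+T=8, G+C=5 → Tm = 2(8)+4(5) = 36°C
60°C vs 36°C → primer P1 is higher.

Primer P1, 60°C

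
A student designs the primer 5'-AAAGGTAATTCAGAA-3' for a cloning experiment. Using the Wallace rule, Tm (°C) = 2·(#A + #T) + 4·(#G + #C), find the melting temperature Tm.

Scanning the sequence gives T=3, A=8, G=3, C=1.
A+T = 11, G+C = 4
Tm = 4·4 + 2·11 = 16 + 22 = 38°C

38°C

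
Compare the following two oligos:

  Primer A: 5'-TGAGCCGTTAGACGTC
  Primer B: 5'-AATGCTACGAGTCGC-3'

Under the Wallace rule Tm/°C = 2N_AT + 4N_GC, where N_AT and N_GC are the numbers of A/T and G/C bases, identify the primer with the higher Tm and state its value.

Primer A, 50°C

Primer A: A+T=7, G+C=9 → Tm = 2(7)+4(9) = 50°C
Primer B: A+T=7, G+C=8 → Tm = 2(7)+4(8) = 46°C
50°C vs 46°C → primer A is higher.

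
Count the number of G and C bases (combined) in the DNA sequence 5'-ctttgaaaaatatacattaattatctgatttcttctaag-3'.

T=17, A=14, C=5, G=3
G+C = 3 + 5 = 8

8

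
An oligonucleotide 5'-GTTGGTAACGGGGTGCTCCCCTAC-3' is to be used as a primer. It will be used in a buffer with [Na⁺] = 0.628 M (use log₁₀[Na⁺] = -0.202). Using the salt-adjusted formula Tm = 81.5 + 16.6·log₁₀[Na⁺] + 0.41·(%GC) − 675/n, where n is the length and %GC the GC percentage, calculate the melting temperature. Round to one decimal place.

75.6°C

Length n = 24. Base counts: C=7, A=3, T=6, G=8
G+C = 15, so %GC = 15/24 × 100 = 62.5%
Salt term: 16.6 × (-0.202) = -3.353
GC term: 0.41 × 62.5 = 25.625; length term: −675/24 = −28.125
Tm = 81.5 + (-3.353) + 25.625 − 28.125 = 75.647 → 75.6°C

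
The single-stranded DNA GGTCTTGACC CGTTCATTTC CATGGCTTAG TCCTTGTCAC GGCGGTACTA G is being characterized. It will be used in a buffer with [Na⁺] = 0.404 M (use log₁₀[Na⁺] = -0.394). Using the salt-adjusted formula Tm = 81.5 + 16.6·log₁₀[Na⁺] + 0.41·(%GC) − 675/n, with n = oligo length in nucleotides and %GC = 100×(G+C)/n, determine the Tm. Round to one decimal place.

Length n = 51. Scanning the sequence gives G=13, C=14, T=17, A=7.
G+C = 27, so %GC = 27/51 × 100 = 52.941%
Salt term: 16.6 × (-0.394) = -6.54
GC term: 0.41 × 52.941 = 21.706; length term: −675/51 = −13.235
Tm = 81.5 + (-6.54) + 21.706 − 13.235 = 83.431 → 83.4°C

83.4°C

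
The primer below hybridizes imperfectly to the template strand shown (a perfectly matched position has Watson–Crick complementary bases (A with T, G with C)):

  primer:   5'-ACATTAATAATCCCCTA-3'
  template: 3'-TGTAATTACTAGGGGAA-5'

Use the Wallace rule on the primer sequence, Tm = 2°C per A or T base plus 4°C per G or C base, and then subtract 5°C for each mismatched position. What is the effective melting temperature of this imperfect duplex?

34°C

Primer base counts: A=7, T=5, G=0, C=5 → A+T=12, G+C=5
Perfect-match Tm = 2(12) + 4(5) = 24 + 20 = 44°C
Mismatches (positions where the bases are not complementary): 2 (at positions 9, 17)
Effective Tm = 44 − 2×5 = 44 − 10 = 34°C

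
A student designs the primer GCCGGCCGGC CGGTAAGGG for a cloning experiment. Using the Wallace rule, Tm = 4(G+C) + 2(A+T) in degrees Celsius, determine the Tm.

Scanning the sequence gives C=6, G=10, T=1, A=2.
AT pairs contribute 3, GC pairs contribute 16.
Tm = 2×3 + 4×16 = 70°C

70°C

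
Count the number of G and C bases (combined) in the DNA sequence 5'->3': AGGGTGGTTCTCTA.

Counting bases: A=2, G=5, T=5, C=2
Total G or C: 5 + 2 = 7

7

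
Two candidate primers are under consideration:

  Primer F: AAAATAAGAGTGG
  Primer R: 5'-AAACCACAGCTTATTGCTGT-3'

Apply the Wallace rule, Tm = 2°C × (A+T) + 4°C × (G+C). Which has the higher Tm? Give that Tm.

Primer R, 56°C

Primer F: A+T=9, G+C=4 → Tm = 2(9)+4(4) = 34°C
Primer R: A+T=12, G+C=8 → Tm = 2(12)+4(8) = 56°C
34°C vs 56°C → primer R is higher.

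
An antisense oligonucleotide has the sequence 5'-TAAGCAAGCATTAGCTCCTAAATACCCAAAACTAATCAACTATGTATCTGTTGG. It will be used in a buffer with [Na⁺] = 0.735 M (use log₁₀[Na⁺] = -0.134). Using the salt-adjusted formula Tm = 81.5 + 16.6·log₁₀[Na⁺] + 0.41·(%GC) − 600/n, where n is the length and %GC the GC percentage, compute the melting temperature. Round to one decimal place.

Length n = 54. Counting bases: C=12, G=7, T=15, A=20
G+C = 19, so %GC = 19/54 × 100 = 35.185%
Salt term: 16.6 × (-0.134) = -2.224
GC term: 0.41 × 35.185 = 14.426; length term: −600/54 = −11.111
Tm = 81.5 + (-2.224) + 14.426 − 11.111 = 82.591 → 82.6°C

82.6°C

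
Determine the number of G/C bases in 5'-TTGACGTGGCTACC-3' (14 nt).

A=2, G=4, T=4, C=4
Total G or C: 4 + 4 = 8

8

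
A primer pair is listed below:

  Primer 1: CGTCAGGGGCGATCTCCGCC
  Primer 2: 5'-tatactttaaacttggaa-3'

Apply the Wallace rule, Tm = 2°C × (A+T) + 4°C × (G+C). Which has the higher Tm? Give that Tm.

Primer 1, 70°C

Primer 1: A+T=5, G+C=15 → Tm = 2(5)+4(15) = 70°C
Primer 2: A+T=14, G+C=4 → Tm = 2(14)+4(4) = 44°C
70°C vs 44°C → primer 1 is higher.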